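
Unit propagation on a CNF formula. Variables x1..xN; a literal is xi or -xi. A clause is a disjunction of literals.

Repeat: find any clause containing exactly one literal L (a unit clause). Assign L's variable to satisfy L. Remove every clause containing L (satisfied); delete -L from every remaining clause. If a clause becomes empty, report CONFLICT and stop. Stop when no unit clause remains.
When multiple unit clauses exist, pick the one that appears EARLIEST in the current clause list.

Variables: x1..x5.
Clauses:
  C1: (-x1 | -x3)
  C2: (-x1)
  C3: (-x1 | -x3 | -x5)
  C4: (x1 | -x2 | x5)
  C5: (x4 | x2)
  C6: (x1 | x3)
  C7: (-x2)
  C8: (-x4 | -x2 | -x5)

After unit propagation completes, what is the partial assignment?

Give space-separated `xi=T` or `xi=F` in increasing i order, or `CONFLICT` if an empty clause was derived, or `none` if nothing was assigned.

Answer: x1=F x2=F x3=T x4=T

Derivation:
unit clause [-1] forces x1=F; simplify:
  drop 1 from [1, -2, 5] -> [-2, 5]
  drop 1 from [1, 3] -> [3]
  satisfied 3 clause(s); 5 remain; assigned so far: [1]
unit clause [3] forces x3=T; simplify:
  satisfied 1 clause(s); 4 remain; assigned so far: [1, 3]
unit clause [-2] forces x2=F; simplify:
  drop 2 from [4, 2] -> [4]
  satisfied 3 clause(s); 1 remain; assigned so far: [1, 2, 3]
unit clause [4] forces x4=T; simplify:
  satisfied 1 clause(s); 0 remain; assigned so far: [1, 2, 3, 4]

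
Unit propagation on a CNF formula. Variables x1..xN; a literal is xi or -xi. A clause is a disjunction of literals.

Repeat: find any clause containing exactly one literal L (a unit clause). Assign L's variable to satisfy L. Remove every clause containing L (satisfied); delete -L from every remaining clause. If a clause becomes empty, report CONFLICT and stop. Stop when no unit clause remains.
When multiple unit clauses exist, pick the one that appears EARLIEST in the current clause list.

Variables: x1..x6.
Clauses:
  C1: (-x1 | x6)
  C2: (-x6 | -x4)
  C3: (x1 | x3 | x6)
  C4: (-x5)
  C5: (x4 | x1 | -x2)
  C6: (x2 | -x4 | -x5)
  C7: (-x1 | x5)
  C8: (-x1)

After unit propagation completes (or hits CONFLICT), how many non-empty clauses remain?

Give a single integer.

unit clause [-5] forces x5=F; simplify:
  drop 5 from [-1, 5] -> [-1]
  satisfied 2 clause(s); 6 remain; assigned so far: [5]
unit clause [-1] forces x1=F; simplify:
  drop 1 from [1, 3, 6] -> [3, 6]
  drop 1 from [4, 1, -2] -> [4, -2]
  satisfied 3 clause(s); 3 remain; assigned so far: [1, 5]

Answer: 3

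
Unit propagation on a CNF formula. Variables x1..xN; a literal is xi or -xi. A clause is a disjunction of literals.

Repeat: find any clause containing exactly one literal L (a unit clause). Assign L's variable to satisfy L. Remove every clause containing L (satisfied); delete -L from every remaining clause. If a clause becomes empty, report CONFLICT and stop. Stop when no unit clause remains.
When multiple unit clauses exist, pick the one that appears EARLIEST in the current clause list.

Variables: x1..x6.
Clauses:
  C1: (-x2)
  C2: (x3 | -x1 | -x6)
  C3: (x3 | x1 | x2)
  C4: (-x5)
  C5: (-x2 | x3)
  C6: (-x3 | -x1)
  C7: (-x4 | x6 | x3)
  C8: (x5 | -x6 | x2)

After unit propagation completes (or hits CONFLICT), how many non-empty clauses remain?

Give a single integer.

unit clause [-2] forces x2=F; simplify:
  drop 2 from [3, 1, 2] -> [3, 1]
  drop 2 from [5, -6, 2] -> [5, -6]
  satisfied 2 clause(s); 6 remain; assigned so far: [2]
unit clause [-5] forces x5=F; simplify:
  drop 5 from [5, -6] -> [-6]
  satisfied 1 clause(s); 5 remain; assigned so far: [2, 5]
unit clause [-6] forces x6=F; simplify:
  drop 6 from [-4, 6, 3] -> [-4, 3]
  satisfied 2 clause(s); 3 remain; assigned so far: [2, 5, 6]

Answer: 3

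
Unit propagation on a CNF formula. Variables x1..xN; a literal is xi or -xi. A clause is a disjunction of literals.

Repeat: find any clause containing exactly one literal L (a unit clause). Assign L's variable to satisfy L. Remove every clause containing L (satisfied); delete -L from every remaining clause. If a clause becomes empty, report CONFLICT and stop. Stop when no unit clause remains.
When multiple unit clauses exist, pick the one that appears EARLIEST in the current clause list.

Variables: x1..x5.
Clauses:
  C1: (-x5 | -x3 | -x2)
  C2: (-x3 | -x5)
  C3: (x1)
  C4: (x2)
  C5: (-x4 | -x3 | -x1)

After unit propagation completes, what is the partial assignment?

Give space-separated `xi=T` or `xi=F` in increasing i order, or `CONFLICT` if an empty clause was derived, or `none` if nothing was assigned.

unit clause [1] forces x1=T; simplify:
  drop -1 from [-4, -3, -1] -> [-4, -3]
  satisfied 1 clause(s); 4 remain; assigned so far: [1]
unit clause [2] forces x2=T; simplify:
  drop -2 from [-5, -3, -2] -> [-5, -3]
  satisfied 1 clause(s); 3 remain; assigned so far: [1, 2]

Answer: x1=T x2=T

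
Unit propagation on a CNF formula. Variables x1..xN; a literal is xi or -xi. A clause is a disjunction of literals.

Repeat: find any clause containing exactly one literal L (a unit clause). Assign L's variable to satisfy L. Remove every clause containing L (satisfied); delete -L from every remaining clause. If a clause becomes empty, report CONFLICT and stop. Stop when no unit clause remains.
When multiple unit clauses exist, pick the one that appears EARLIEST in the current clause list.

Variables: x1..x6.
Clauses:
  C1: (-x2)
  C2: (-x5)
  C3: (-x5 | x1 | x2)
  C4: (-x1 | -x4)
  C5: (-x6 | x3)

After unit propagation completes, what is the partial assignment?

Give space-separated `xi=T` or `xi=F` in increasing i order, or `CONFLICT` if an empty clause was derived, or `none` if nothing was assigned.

Answer: x2=F x5=F

Derivation:
unit clause [-2] forces x2=F; simplify:
  drop 2 from [-5, 1, 2] -> [-5, 1]
  satisfied 1 clause(s); 4 remain; assigned so far: [2]
unit clause [-5] forces x5=F; simplify:
  satisfied 2 clause(s); 2 remain; assigned so far: [2, 5]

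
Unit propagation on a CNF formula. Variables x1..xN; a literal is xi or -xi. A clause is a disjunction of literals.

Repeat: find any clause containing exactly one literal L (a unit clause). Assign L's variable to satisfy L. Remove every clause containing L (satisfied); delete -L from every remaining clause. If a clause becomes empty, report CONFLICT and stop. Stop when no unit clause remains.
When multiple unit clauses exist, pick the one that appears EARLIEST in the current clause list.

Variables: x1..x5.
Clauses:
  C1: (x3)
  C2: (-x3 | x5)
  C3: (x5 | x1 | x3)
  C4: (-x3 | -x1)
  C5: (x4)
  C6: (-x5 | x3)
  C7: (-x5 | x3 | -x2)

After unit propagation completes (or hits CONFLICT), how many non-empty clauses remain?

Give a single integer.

unit clause [3] forces x3=T; simplify:
  drop -3 from [-3, 5] -> [5]
  drop -3 from [-3, -1] -> [-1]
  satisfied 4 clause(s); 3 remain; assigned so far: [3]
unit clause [5] forces x5=T; simplify:
  satisfied 1 clause(s); 2 remain; assigned so far: [3, 5]
unit clause [-1] forces x1=F; simplify:
  satisfied 1 clause(s); 1 remain; assigned so far: [1, 3, 5]
unit clause [4] forces x4=T; simplify:
  satisfied 1 clause(s); 0 remain; assigned so far: [1, 3, 4, 5]

Answer: 0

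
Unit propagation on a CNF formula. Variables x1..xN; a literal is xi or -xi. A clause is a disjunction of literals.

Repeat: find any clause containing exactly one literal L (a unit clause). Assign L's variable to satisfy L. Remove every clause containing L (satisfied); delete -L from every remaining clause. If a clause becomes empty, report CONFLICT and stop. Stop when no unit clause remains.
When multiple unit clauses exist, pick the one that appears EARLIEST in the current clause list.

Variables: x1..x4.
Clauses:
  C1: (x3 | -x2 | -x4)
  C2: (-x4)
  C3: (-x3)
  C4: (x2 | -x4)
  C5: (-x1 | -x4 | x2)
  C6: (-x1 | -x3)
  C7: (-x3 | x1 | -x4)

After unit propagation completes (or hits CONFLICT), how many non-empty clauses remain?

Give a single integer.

Answer: 0

Derivation:
unit clause [-4] forces x4=F; simplify:
  satisfied 5 clause(s); 2 remain; assigned so far: [4]
unit clause [-3] forces x3=F; simplify:
  satisfied 2 clause(s); 0 remain; assigned so far: [3, 4]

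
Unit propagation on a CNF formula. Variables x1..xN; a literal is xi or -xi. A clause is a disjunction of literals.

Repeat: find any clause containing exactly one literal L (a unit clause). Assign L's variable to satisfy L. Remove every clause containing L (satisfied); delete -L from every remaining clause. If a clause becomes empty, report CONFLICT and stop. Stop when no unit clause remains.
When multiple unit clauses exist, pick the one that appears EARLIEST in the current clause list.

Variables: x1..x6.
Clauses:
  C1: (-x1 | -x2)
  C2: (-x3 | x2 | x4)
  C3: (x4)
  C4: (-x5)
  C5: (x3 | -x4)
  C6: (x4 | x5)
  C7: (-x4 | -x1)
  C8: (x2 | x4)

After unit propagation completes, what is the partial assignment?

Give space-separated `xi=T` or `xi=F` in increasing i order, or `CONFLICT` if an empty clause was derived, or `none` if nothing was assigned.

Answer: x1=F x3=T x4=T x5=F

Derivation:
unit clause [4] forces x4=T; simplify:
  drop -4 from [3, -4] -> [3]
  drop -4 from [-4, -1] -> [-1]
  satisfied 4 clause(s); 4 remain; assigned so far: [4]
unit clause [-5] forces x5=F; simplify:
  satisfied 1 clause(s); 3 remain; assigned so far: [4, 5]
unit clause [3] forces x3=T; simplify:
  satisfied 1 clause(s); 2 remain; assigned so far: [3, 4, 5]
unit clause [-1] forces x1=F; simplify:
  satisfied 2 clause(s); 0 remain; assigned so far: [1, 3, 4, 5]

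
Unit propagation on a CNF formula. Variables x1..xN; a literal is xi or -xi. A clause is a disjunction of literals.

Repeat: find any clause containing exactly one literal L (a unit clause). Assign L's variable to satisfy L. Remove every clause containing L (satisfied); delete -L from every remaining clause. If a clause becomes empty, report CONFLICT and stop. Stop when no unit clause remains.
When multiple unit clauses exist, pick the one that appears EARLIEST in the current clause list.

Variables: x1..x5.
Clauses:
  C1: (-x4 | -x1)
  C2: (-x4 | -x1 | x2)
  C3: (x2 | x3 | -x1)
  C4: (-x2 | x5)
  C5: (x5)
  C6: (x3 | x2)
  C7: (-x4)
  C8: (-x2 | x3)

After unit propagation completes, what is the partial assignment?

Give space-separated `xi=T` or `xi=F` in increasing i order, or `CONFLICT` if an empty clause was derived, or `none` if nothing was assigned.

Answer: x4=F x5=T

Derivation:
unit clause [5] forces x5=T; simplify:
  satisfied 2 clause(s); 6 remain; assigned so far: [5]
unit clause [-4] forces x4=F; simplify:
  satisfied 3 clause(s); 3 remain; assigned so far: [4, 5]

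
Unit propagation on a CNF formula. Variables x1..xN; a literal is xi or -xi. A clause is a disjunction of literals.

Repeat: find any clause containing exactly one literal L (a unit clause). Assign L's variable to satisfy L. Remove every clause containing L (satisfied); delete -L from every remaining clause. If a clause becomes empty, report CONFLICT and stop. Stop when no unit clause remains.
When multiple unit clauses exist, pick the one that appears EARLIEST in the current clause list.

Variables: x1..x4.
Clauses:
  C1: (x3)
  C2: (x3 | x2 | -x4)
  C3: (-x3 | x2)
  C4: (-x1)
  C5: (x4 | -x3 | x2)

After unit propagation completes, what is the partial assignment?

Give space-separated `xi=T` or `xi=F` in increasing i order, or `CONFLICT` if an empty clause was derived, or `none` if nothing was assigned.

unit clause [3] forces x3=T; simplify:
  drop -3 from [-3, 2] -> [2]
  drop -3 from [4, -3, 2] -> [4, 2]
  satisfied 2 clause(s); 3 remain; assigned so far: [3]
unit clause [2] forces x2=T; simplify:
  satisfied 2 clause(s); 1 remain; assigned so far: [2, 3]
unit clause [-1] forces x1=F; simplify:
  satisfied 1 clause(s); 0 remain; assigned so far: [1, 2, 3]

Answer: x1=F x2=T x3=T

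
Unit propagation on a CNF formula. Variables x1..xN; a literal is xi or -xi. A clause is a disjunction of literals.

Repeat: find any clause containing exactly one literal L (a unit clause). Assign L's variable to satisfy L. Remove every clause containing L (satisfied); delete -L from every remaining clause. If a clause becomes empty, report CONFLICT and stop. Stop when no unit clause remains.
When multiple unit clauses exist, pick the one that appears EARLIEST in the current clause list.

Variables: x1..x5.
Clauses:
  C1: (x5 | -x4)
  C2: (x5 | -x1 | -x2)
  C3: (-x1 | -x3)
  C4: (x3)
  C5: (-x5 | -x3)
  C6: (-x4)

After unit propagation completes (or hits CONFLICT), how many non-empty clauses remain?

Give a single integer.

Answer: 0

Derivation:
unit clause [3] forces x3=T; simplify:
  drop -3 from [-1, -3] -> [-1]
  drop -3 from [-5, -3] -> [-5]
  satisfied 1 clause(s); 5 remain; assigned so far: [3]
unit clause [-1] forces x1=F; simplify:
  satisfied 2 clause(s); 3 remain; assigned so far: [1, 3]
unit clause [-5] forces x5=F; simplify:
  drop 5 from [5, -4] -> [-4]
  satisfied 1 clause(s); 2 remain; assigned so far: [1, 3, 5]
unit clause [-4] forces x4=F; simplify:
  satisfied 2 clause(s); 0 remain; assigned so far: [1, 3, 4, 5]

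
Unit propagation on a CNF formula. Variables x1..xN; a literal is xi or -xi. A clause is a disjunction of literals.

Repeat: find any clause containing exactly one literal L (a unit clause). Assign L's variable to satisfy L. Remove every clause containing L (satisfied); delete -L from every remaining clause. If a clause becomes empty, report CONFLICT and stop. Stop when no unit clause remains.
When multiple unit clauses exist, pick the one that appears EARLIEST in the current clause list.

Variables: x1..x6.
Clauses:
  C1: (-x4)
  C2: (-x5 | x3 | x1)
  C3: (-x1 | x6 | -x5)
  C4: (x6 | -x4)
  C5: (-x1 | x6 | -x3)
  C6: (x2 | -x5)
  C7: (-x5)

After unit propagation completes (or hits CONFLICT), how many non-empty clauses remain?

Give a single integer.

unit clause [-4] forces x4=F; simplify:
  satisfied 2 clause(s); 5 remain; assigned so far: [4]
unit clause [-5] forces x5=F; simplify:
  satisfied 4 clause(s); 1 remain; assigned so far: [4, 5]

Answer: 1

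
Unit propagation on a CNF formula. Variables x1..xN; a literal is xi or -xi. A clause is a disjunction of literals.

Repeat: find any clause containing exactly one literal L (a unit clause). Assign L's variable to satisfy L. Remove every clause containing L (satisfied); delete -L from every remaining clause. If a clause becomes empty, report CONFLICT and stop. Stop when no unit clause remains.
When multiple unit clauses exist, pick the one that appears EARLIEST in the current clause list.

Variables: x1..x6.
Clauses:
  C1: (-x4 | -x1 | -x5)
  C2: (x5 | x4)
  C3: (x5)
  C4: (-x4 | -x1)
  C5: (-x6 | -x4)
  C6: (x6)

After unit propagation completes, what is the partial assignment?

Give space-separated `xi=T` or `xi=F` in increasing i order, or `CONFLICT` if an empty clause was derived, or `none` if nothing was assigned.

unit clause [5] forces x5=T; simplify:
  drop -5 from [-4, -1, -5] -> [-4, -1]
  satisfied 2 clause(s); 4 remain; assigned so far: [5]
unit clause [6] forces x6=T; simplify:
  drop -6 from [-6, -4] -> [-4]
  satisfied 1 clause(s); 3 remain; assigned so far: [5, 6]
unit clause [-4] forces x4=F; simplify:
  satisfied 3 clause(s); 0 remain; assigned so far: [4, 5, 6]

Answer: x4=F x5=T x6=T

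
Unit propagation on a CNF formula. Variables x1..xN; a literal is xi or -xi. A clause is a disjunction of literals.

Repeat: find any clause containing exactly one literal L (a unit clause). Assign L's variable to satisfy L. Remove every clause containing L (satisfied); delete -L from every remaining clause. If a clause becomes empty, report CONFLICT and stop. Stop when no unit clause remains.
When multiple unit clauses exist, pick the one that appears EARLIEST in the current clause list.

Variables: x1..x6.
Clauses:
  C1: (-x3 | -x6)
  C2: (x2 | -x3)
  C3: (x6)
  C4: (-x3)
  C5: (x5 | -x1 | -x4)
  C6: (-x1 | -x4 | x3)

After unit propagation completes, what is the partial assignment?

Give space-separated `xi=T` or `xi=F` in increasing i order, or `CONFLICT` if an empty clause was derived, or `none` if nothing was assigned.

Answer: x3=F x6=T

Derivation:
unit clause [6] forces x6=T; simplify:
  drop -6 from [-3, -6] -> [-3]
  satisfied 1 clause(s); 5 remain; assigned so far: [6]
unit clause [-3] forces x3=F; simplify:
  drop 3 from [-1, -4, 3] -> [-1, -4]
  satisfied 3 clause(s); 2 remain; assigned so far: [3, 6]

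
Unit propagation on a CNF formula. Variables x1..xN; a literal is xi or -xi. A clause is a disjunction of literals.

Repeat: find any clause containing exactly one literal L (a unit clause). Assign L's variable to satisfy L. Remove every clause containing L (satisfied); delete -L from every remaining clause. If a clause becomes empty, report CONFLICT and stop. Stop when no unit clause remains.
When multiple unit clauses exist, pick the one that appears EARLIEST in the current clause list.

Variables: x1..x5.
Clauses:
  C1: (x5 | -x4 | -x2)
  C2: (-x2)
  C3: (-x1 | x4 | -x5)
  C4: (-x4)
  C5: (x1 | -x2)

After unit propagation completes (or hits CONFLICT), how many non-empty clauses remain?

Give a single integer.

unit clause [-2] forces x2=F; simplify:
  satisfied 3 clause(s); 2 remain; assigned so far: [2]
unit clause [-4] forces x4=F; simplify:
  drop 4 from [-1, 4, -5] -> [-1, -5]
  satisfied 1 clause(s); 1 remain; assigned so far: [2, 4]

Answer: 1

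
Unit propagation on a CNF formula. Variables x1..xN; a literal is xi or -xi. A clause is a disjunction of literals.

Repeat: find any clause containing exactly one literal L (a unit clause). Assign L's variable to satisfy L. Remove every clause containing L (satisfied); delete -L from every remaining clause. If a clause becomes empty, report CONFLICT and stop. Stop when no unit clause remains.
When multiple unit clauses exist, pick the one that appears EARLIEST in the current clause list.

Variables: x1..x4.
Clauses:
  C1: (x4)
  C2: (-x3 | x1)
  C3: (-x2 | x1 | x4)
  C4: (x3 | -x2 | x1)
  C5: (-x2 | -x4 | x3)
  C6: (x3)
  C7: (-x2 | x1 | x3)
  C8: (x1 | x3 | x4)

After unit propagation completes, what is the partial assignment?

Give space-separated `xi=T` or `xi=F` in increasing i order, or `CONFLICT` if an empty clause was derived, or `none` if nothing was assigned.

Answer: x1=T x3=T x4=T

Derivation:
unit clause [4] forces x4=T; simplify:
  drop -4 from [-2, -4, 3] -> [-2, 3]
  satisfied 3 clause(s); 5 remain; assigned so far: [4]
unit clause [3] forces x3=T; simplify:
  drop -3 from [-3, 1] -> [1]
  satisfied 4 clause(s); 1 remain; assigned so far: [3, 4]
unit clause [1] forces x1=T; simplify:
  satisfied 1 clause(s); 0 remain; assigned so far: [1, 3, 4]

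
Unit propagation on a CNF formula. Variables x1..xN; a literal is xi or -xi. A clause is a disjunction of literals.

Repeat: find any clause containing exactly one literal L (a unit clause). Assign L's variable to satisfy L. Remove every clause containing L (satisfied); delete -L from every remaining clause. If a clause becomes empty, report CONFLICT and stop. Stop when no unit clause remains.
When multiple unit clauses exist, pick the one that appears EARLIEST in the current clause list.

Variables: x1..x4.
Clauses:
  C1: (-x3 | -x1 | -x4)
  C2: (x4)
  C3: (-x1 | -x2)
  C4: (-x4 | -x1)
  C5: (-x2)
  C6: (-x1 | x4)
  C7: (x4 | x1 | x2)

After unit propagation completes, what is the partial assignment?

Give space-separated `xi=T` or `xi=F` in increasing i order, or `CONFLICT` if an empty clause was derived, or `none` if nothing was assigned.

Answer: x1=F x2=F x4=T

Derivation:
unit clause [4] forces x4=T; simplify:
  drop -4 from [-3, -1, -4] -> [-3, -1]
  drop -4 from [-4, -1] -> [-1]
  satisfied 3 clause(s); 4 remain; assigned so far: [4]
unit clause [-1] forces x1=F; simplify:
  satisfied 3 clause(s); 1 remain; assigned so far: [1, 4]
unit clause [-2] forces x2=F; simplify:
  satisfied 1 clause(s); 0 remain; assigned so far: [1, 2, 4]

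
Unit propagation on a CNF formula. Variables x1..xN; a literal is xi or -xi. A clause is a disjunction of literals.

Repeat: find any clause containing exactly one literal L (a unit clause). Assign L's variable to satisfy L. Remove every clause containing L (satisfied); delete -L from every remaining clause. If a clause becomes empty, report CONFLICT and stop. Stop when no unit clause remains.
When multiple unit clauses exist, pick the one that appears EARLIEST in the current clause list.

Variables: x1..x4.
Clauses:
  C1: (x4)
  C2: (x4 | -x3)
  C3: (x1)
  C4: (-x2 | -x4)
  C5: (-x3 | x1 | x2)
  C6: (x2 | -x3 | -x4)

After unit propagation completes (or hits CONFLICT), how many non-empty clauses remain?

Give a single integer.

unit clause [4] forces x4=T; simplify:
  drop -4 from [-2, -4] -> [-2]
  drop -4 from [2, -3, -4] -> [2, -3]
  satisfied 2 clause(s); 4 remain; assigned so far: [4]
unit clause [1] forces x1=T; simplify:
  satisfied 2 clause(s); 2 remain; assigned so far: [1, 4]
unit clause [-2] forces x2=F; simplify:
  drop 2 from [2, -3] -> [-3]
  satisfied 1 clause(s); 1 remain; assigned so far: [1, 2, 4]
unit clause [-3] forces x3=F; simplify:
  satisfied 1 clause(s); 0 remain; assigned so far: [1, 2, 3, 4]

Answer: 0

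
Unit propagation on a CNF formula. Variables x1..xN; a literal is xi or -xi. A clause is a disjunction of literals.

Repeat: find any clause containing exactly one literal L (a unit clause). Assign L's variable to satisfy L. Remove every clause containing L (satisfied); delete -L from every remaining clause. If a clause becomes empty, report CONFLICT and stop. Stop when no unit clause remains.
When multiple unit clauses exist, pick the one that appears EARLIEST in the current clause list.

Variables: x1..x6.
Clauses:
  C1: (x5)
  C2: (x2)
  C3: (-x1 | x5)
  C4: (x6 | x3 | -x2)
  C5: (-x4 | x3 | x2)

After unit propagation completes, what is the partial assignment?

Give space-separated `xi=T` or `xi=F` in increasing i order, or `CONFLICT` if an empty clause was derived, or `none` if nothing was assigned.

Answer: x2=T x5=T

Derivation:
unit clause [5] forces x5=T; simplify:
  satisfied 2 clause(s); 3 remain; assigned so far: [5]
unit clause [2] forces x2=T; simplify:
  drop -2 from [6, 3, -2] -> [6, 3]
  satisfied 2 clause(s); 1 remain; assigned so far: [2, 5]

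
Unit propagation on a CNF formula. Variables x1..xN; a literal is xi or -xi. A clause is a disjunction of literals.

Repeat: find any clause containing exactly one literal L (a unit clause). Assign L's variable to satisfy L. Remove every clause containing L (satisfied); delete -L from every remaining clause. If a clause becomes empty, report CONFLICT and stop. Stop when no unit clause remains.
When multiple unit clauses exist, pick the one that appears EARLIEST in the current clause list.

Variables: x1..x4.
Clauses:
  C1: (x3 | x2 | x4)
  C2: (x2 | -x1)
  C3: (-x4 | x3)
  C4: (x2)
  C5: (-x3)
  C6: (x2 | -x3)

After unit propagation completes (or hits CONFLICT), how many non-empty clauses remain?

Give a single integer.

unit clause [2] forces x2=T; simplify:
  satisfied 4 clause(s); 2 remain; assigned so far: [2]
unit clause [-3] forces x3=F; simplify:
  drop 3 from [-4, 3] -> [-4]
  satisfied 1 clause(s); 1 remain; assigned so far: [2, 3]
unit clause [-4] forces x4=F; simplify:
  satisfied 1 clause(s); 0 remain; assigned so far: [2, 3, 4]

Answer: 0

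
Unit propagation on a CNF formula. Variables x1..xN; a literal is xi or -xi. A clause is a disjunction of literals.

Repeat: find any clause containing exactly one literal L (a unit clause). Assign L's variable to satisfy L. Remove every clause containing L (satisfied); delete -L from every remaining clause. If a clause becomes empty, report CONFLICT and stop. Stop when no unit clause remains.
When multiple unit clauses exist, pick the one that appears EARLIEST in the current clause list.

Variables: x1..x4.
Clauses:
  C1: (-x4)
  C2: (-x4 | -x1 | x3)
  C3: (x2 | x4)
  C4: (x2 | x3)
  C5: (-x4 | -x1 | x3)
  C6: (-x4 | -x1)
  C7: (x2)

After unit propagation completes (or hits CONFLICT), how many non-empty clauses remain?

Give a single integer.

unit clause [-4] forces x4=F; simplify:
  drop 4 from [2, 4] -> [2]
  satisfied 4 clause(s); 3 remain; assigned so far: [4]
unit clause [2] forces x2=T; simplify:
  satisfied 3 clause(s); 0 remain; assigned so far: [2, 4]

Answer: 0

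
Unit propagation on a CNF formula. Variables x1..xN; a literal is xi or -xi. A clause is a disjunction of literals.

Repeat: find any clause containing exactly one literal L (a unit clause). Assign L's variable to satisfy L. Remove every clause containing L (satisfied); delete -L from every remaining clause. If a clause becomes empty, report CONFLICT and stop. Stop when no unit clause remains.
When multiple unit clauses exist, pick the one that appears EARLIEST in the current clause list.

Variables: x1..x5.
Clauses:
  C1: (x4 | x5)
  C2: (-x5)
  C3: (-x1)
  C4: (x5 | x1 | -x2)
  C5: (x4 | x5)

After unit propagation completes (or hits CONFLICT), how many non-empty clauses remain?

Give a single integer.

unit clause [-5] forces x5=F; simplify:
  drop 5 from [4, 5] -> [4]
  drop 5 from [5, 1, -2] -> [1, -2]
  drop 5 from [4, 5] -> [4]
  satisfied 1 clause(s); 4 remain; assigned so far: [5]
unit clause [4] forces x4=T; simplify:
  satisfied 2 clause(s); 2 remain; assigned so far: [4, 5]
unit clause [-1] forces x1=F; simplify:
  drop 1 from [1, -2] -> [-2]
  satisfied 1 clause(s); 1 remain; assigned so far: [1, 4, 5]
unit clause [-2] forces x2=F; simplify:
  satisfied 1 clause(s); 0 remain; assigned so far: [1, 2, 4, 5]

Answer: 0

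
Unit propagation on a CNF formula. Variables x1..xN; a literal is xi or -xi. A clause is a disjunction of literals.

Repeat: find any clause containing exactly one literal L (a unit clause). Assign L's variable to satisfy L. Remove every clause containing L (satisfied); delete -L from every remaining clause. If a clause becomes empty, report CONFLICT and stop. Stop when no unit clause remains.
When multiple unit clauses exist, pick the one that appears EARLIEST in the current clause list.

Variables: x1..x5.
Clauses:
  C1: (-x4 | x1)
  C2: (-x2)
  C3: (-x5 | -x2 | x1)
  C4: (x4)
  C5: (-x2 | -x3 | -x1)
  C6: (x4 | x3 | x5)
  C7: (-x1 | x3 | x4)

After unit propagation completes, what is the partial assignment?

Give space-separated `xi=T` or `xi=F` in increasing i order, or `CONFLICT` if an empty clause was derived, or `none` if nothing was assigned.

Answer: x1=T x2=F x4=T

Derivation:
unit clause [-2] forces x2=F; simplify:
  satisfied 3 clause(s); 4 remain; assigned so far: [2]
unit clause [4] forces x4=T; simplify:
  drop -4 from [-4, 1] -> [1]
  satisfied 3 clause(s); 1 remain; assigned so far: [2, 4]
unit clause [1] forces x1=T; simplify:
  satisfied 1 clause(s); 0 remain; assigned so far: [1, 2, 4]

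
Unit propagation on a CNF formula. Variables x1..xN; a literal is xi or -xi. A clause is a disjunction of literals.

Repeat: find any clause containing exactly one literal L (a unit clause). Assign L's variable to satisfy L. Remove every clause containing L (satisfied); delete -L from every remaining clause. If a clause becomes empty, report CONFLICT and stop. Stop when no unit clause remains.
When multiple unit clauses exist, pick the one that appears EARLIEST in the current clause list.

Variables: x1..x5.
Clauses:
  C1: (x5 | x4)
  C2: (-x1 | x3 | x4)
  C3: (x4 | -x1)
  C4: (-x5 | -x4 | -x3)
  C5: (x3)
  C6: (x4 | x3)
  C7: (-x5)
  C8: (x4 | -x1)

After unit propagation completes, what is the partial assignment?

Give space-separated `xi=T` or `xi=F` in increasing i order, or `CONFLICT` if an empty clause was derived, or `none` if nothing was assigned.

unit clause [3] forces x3=T; simplify:
  drop -3 from [-5, -4, -3] -> [-5, -4]
  satisfied 3 clause(s); 5 remain; assigned so far: [3]
unit clause [-5] forces x5=F; simplify:
  drop 5 from [5, 4] -> [4]
  satisfied 2 clause(s); 3 remain; assigned so far: [3, 5]
unit clause [4] forces x4=T; simplify:
  satisfied 3 clause(s); 0 remain; assigned so far: [3, 4, 5]

Answer: x3=T x4=T x5=F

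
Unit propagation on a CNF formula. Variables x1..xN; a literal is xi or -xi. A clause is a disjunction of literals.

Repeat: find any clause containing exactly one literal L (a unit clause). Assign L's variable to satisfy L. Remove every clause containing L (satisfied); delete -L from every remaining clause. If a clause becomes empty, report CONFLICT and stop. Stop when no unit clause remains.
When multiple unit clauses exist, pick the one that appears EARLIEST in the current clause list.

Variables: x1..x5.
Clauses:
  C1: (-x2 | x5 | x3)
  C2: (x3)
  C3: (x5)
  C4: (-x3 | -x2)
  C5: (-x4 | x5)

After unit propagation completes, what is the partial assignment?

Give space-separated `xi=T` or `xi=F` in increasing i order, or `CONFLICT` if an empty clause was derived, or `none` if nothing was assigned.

unit clause [3] forces x3=T; simplify:
  drop -3 from [-3, -2] -> [-2]
  satisfied 2 clause(s); 3 remain; assigned so far: [3]
unit clause [5] forces x5=T; simplify:
  satisfied 2 clause(s); 1 remain; assigned so far: [3, 5]
unit clause [-2] forces x2=F; simplify:
  satisfied 1 clause(s); 0 remain; assigned so far: [2, 3, 5]

Answer: x2=F x3=T x5=T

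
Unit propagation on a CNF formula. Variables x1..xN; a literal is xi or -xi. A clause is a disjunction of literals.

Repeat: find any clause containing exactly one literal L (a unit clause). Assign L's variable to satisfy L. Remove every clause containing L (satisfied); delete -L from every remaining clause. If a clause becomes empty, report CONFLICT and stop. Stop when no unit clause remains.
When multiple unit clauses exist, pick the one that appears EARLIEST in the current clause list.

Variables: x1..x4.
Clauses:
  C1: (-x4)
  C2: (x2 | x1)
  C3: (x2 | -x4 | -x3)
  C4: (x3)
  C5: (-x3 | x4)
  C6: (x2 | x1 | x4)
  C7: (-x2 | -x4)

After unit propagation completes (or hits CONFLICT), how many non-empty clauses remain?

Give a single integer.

Answer: 2

Derivation:
unit clause [-4] forces x4=F; simplify:
  drop 4 from [-3, 4] -> [-3]
  drop 4 from [2, 1, 4] -> [2, 1]
  satisfied 3 clause(s); 4 remain; assigned so far: [4]
unit clause [3] forces x3=T; simplify:
  drop -3 from [-3] -> [] (empty!)
  satisfied 1 clause(s); 3 remain; assigned so far: [3, 4]
CONFLICT (empty clause)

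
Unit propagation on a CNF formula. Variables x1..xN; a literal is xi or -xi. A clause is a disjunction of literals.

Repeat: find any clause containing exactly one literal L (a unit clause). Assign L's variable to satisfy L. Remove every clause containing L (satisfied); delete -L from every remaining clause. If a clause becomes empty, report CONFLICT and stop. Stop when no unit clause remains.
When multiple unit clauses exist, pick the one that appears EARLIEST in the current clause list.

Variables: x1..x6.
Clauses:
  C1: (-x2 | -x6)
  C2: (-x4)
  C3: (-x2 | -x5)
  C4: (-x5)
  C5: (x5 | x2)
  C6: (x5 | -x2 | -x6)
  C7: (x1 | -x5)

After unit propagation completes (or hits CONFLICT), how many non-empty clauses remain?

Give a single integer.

Answer: 0

Derivation:
unit clause [-4] forces x4=F; simplify:
  satisfied 1 clause(s); 6 remain; assigned so far: [4]
unit clause [-5] forces x5=F; simplify:
  drop 5 from [5, 2] -> [2]
  drop 5 from [5, -2, -6] -> [-2, -6]
  satisfied 3 clause(s); 3 remain; assigned so far: [4, 5]
unit clause [2] forces x2=T; simplify:
  drop -2 from [-2, -6] -> [-6]
  drop -2 from [-2, -6] -> [-6]
  satisfied 1 clause(s); 2 remain; assigned so far: [2, 4, 5]
unit clause [-6] forces x6=F; simplify:
  satisfied 2 clause(s); 0 remain; assigned so far: [2, 4, 5, 6]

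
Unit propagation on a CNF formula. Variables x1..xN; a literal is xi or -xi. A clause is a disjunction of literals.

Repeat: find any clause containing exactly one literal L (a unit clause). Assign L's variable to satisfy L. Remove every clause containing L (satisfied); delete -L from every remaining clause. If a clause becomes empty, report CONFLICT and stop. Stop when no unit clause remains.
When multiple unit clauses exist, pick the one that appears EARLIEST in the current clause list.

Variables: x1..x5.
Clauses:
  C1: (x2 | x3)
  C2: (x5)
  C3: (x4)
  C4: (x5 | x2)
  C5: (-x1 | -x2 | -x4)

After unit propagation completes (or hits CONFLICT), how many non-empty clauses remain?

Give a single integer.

Answer: 2

Derivation:
unit clause [5] forces x5=T; simplify:
  satisfied 2 clause(s); 3 remain; assigned so far: [5]
unit clause [4] forces x4=T; simplify:
  drop -4 from [-1, -2, -4] -> [-1, -2]
  satisfied 1 clause(s); 2 remain; assigned so far: [4, 5]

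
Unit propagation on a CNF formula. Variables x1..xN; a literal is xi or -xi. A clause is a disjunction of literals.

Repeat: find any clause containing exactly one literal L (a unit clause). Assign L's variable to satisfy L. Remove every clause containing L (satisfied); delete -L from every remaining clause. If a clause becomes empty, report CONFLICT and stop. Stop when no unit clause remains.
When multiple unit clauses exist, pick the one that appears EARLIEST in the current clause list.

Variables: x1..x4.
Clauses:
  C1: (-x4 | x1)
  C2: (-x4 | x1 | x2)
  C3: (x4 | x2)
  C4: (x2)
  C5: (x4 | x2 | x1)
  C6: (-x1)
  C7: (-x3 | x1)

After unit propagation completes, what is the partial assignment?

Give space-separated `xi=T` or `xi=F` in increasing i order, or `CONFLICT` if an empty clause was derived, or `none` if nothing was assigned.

unit clause [2] forces x2=T; simplify:
  satisfied 4 clause(s); 3 remain; assigned so far: [2]
unit clause [-1] forces x1=F; simplify:
  drop 1 from [-4, 1] -> [-4]
  drop 1 from [-3, 1] -> [-3]
  satisfied 1 clause(s); 2 remain; assigned so far: [1, 2]
unit clause [-4] forces x4=F; simplify:
  satisfied 1 clause(s); 1 remain; assigned so far: [1, 2, 4]
unit clause [-3] forces x3=F; simplify:
  satisfied 1 clause(s); 0 remain; assigned so far: [1, 2, 3, 4]

Answer: x1=F x2=T x3=F x4=F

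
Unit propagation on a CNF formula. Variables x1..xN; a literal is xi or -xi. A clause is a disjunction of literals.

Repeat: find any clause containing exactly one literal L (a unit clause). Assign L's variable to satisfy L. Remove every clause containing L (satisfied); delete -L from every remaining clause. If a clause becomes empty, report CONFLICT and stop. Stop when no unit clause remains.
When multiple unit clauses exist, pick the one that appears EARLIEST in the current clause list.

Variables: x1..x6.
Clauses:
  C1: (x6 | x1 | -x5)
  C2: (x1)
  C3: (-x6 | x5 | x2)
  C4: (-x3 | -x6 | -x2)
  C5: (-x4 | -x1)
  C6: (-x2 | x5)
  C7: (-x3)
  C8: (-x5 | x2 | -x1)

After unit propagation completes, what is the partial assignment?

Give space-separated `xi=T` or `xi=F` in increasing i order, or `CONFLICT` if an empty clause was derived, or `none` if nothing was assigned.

unit clause [1] forces x1=T; simplify:
  drop -1 from [-4, -1] -> [-4]
  drop -1 from [-5, 2, -1] -> [-5, 2]
  satisfied 2 clause(s); 6 remain; assigned so far: [1]
unit clause [-4] forces x4=F; simplify:
  satisfied 1 clause(s); 5 remain; assigned so far: [1, 4]
unit clause [-3] forces x3=F; simplify:
  satisfied 2 clause(s); 3 remain; assigned so far: [1, 3, 4]

Answer: x1=T x3=F x4=F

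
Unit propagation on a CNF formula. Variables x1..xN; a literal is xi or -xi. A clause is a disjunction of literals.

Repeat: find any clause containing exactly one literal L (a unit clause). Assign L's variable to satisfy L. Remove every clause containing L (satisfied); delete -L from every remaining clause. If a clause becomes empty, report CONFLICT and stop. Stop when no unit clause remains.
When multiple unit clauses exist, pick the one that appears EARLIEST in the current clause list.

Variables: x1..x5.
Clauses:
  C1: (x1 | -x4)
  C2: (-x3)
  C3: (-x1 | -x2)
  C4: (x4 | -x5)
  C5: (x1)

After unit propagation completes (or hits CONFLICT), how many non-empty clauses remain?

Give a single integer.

unit clause [-3] forces x3=F; simplify:
  satisfied 1 clause(s); 4 remain; assigned so far: [3]
unit clause [1] forces x1=T; simplify:
  drop -1 from [-1, -2] -> [-2]
  satisfied 2 clause(s); 2 remain; assigned so far: [1, 3]
unit clause [-2] forces x2=F; simplify:
  satisfied 1 clause(s); 1 remain; assigned so far: [1, 2, 3]

Answer: 1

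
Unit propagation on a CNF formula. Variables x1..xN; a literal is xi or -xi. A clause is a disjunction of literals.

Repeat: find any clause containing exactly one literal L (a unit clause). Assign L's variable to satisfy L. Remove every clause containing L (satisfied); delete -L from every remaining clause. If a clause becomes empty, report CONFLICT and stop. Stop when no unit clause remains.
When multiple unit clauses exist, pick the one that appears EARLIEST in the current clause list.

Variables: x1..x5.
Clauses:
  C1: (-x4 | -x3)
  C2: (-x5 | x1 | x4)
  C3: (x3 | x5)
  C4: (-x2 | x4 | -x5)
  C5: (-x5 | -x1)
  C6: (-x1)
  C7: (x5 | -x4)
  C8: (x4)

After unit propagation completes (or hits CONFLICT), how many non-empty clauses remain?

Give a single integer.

unit clause [-1] forces x1=F; simplify:
  drop 1 from [-5, 1, 4] -> [-5, 4]
  satisfied 2 clause(s); 6 remain; assigned so far: [1]
unit clause [4] forces x4=T; simplify:
  drop -4 from [-4, -3] -> [-3]
  drop -4 from [5, -4] -> [5]
  satisfied 3 clause(s); 3 remain; assigned so far: [1, 4]
unit clause [-3] forces x3=F; simplify:
  drop 3 from [3, 5] -> [5]
  satisfied 1 clause(s); 2 remain; assigned so far: [1, 3, 4]
unit clause [5] forces x5=T; simplify:
  satisfied 2 clause(s); 0 remain; assigned so far: [1, 3, 4, 5]

Answer: 0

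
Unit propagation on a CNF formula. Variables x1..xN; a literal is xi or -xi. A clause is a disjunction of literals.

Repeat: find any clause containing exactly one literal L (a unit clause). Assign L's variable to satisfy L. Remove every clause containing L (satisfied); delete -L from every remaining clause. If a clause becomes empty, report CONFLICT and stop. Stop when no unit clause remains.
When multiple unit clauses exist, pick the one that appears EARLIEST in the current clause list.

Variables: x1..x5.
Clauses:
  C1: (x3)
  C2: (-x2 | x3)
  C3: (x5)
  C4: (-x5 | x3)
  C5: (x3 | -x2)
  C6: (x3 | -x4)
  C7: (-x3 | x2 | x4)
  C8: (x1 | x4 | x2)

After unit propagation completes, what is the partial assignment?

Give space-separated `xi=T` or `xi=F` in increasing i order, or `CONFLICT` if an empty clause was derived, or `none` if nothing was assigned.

unit clause [3] forces x3=T; simplify:
  drop -3 from [-3, 2, 4] -> [2, 4]
  satisfied 5 clause(s); 3 remain; assigned so far: [3]
unit clause [5] forces x5=T; simplify:
  satisfied 1 clause(s); 2 remain; assigned so far: [3, 5]

Answer: x3=T x5=T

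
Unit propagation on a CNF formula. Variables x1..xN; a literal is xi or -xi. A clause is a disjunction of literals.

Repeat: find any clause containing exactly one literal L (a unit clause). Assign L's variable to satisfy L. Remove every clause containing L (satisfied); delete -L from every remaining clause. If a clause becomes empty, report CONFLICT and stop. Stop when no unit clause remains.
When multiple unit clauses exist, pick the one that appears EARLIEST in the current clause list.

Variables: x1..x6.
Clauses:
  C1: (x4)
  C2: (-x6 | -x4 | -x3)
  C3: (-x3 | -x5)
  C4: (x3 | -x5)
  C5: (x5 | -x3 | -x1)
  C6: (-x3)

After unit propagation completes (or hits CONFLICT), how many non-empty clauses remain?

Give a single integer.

unit clause [4] forces x4=T; simplify:
  drop -4 from [-6, -4, -3] -> [-6, -3]
  satisfied 1 clause(s); 5 remain; assigned so far: [4]
unit clause [-3] forces x3=F; simplify:
  drop 3 from [3, -5] -> [-5]
  satisfied 4 clause(s); 1 remain; assigned so far: [3, 4]
unit clause [-5] forces x5=F; simplify:
  satisfied 1 clause(s); 0 remain; assigned so far: [3, 4, 5]

Answer: 0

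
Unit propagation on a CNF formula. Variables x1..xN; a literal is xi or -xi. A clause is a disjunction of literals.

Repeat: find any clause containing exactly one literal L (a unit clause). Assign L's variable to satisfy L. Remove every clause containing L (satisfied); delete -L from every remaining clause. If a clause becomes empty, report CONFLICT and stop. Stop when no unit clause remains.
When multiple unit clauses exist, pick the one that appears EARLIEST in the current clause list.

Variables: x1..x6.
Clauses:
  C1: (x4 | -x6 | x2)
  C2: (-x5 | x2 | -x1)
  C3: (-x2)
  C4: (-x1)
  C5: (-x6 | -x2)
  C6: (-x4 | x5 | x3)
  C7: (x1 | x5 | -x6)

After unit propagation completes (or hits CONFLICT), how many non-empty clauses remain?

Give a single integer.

unit clause [-2] forces x2=F; simplify:
  drop 2 from [4, -6, 2] -> [4, -6]
  drop 2 from [-5, 2, -1] -> [-5, -1]
  satisfied 2 clause(s); 5 remain; assigned so far: [2]
unit clause [-1] forces x1=F; simplify:
  drop 1 from [1, 5, -6] -> [5, -6]
  satisfied 2 clause(s); 3 remain; assigned so far: [1, 2]

Answer: 3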